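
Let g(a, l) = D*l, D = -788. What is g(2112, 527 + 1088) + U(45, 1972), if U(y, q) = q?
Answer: -1270648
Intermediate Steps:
g(a, l) = -788*l
g(2112, 527 + 1088) + U(45, 1972) = -788*(527 + 1088) + 1972 = -788*1615 + 1972 = -1272620 + 1972 = -1270648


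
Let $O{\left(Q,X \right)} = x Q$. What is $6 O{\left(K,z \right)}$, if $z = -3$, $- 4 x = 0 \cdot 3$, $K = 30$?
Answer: $0$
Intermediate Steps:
$x = 0$ ($x = - \frac{0 \cdot 3}{4} = \left(- \frac{1}{4}\right) 0 = 0$)
$O{\left(Q,X \right)} = 0$ ($O{\left(Q,X \right)} = 0 Q = 0$)
$6 O{\left(K,z \right)} = 6 \cdot 0 = 0$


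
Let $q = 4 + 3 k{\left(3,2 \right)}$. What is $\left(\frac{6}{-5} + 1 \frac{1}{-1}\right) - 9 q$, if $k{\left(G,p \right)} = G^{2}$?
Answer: $- \frac{1406}{5} \approx -281.2$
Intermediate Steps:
$q = 31$ ($q = 4 + 3 \cdot 3^{2} = 4 + 3 \cdot 9 = 4 + 27 = 31$)
$\left(\frac{6}{-5} + 1 \frac{1}{-1}\right) - 9 q = \left(\frac{6}{-5} + 1 \frac{1}{-1}\right) - 279 = \left(6 \left(- \frac{1}{5}\right) + 1 \left(-1\right)\right) - 279 = \left(- \frac{6}{5} - 1\right) - 279 = - \frac{11}{5} - 279 = - \frac{1406}{5}$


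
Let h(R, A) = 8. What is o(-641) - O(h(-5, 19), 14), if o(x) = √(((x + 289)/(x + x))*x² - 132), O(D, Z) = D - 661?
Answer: 653 + 2*√28171 ≈ 988.68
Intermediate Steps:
O(D, Z) = -661 + D
o(x) = √(-132 + x*(289 + x)/2) (o(x) = √(((289 + x)/((2*x)))*x² - 132) = √(((289 + x)*(1/(2*x)))*x² - 132) = √(((289 + x)/(2*x))*x² - 132) = √(x*(289 + x)/2 - 132) = √(-132 + x*(289 + x)/2))
o(-641) - O(h(-5, 19), 14) = √(-528 + 2*(-641)² + 578*(-641))/2 - (-661 + 8) = √(-528 + 2*410881 - 370498)/2 - 1*(-653) = √(-528 + 821762 - 370498)/2 + 653 = √450736/2 + 653 = (4*√28171)/2 + 653 = 2*√28171 + 653 = 653 + 2*√28171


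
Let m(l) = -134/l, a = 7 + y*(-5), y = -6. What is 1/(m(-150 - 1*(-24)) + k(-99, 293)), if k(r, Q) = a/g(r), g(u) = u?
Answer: 693/478 ≈ 1.4498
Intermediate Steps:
a = 37 (a = 7 - 6*(-5) = 7 + 30 = 37)
k(r, Q) = 37/r
1/(m(-150 - 1*(-24)) + k(-99, 293)) = 1/(-134/(-150 - 1*(-24)) + 37/(-99)) = 1/(-134/(-150 + 24) + 37*(-1/99)) = 1/(-134/(-126) - 37/99) = 1/(-134*(-1/126) - 37/99) = 1/(67/63 - 37/99) = 1/(478/693) = 693/478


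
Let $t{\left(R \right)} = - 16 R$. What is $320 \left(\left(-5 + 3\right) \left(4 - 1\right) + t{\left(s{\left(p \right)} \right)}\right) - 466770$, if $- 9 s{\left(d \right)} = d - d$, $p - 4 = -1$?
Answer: $-468690$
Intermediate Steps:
$p = 3$ ($p = 4 - 1 = 3$)
$s{\left(d \right)} = 0$ ($s{\left(d \right)} = - \frac{d - d}{9} = \left(- \frac{1}{9}\right) 0 = 0$)
$320 \left(\left(-5 + 3\right) \left(4 - 1\right) + t{\left(s{\left(p \right)} \right)}\right) - 466770 = 320 \left(\left(-5 + 3\right) \left(4 - 1\right) - 0\right) - 466770 = 320 \left(\left(-2\right) 3 + 0\right) - 466770 = 320 \left(-6 + 0\right) - 466770 = 320 \left(-6\right) - 466770 = -1920 - 466770 = -468690$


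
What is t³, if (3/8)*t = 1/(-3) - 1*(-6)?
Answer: 2515456/729 ≈ 3450.6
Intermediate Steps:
t = 136/9 (t = 8*(1/(-3) - 1*(-6))/3 = 8*(-⅓ + 6)/3 = (8/3)*(17/3) = 136/9 ≈ 15.111)
t³ = (136/9)³ = 2515456/729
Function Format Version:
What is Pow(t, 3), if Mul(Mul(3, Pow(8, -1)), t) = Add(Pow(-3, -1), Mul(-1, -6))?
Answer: Rational(2515456, 729) ≈ 3450.6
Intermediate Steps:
t = Rational(136, 9) (t = Mul(Rational(8, 3), Add(Pow(-3, -1), Mul(-1, -6))) = Mul(Rational(8, 3), Add(Rational(-1, 3), 6)) = Mul(Rational(8, 3), Rational(17, 3)) = Rational(136, 9) ≈ 15.111)
Pow(t, 3) = Pow(Rational(136, 9), 3) = Rational(2515456, 729)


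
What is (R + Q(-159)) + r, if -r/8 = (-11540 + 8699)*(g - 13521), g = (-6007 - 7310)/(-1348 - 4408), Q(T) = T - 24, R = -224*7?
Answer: -442139161927/1439 ≈ -3.0725e+8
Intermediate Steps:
R = -1568
Q(T) = -24 + T
g = 13317/5756 (g = -13317/(-5756) = -13317*(-1/5756) = 13317/5756 ≈ 2.3136)
r = -442136642238/1439 (r = -8*(-11540 + 8699)*(13317/5756 - 13521) = -(-22728)*(-77813559)/5756 = -8*221068321119/5756 = -442136642238/1439 ≈ -3.0725e+8)
(R + Q(-159)) + r = (-1568 + (-24 - 159)) - 442136642238/1439 = (-1568 - 183) - 442136642238/1439 = -1751 - 442136642238/1439 = -442139161927/1439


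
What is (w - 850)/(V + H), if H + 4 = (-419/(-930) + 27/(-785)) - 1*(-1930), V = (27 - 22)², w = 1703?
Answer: 124546530/284926271 ≈ 0.43712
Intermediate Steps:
V = 25 (V = 5² = 25)
H = 281276021/146010 (H = -4 + ((-419/(-930) + 27/(-785)) - 1*(-1930)) = -4 + ((-419*(-1/930) + 27*(-1/785)) + 1930) = -4 + ((419/930 - 27/785) + 1930) = -4 + (60761/146010 + 1930) = -4 + 281860061/146010 = 281276021/146010 ≈ 1926.4)
(w - 850)/(V + H) = (1703 - 850)/(25 + 281276021/146010) = 853/(284926271/146010) = 853*(146010/284926271) = 124546530/284926271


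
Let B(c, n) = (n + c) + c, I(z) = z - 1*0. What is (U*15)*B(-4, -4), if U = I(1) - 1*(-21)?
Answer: -3960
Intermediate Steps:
I(z) = z (I(z) = z + 0 = z)
B(c, n) = n + 2*c (B(c, n) = (c + n) + c = n + 2*c)
U = 22 (U = 1 - 1*(-21) = 1 + 21 = 22)
(U*15)*B(-4, -4) = (22*15)*(-4 + 2*(-4)) = 330*(-4 - 8) = 330*(-12) = -3960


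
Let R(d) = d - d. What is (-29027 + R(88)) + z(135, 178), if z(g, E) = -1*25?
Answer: -29052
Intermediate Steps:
R(d) = 0
z(g, E) = -25
(-29027 + R(88)) + z(135, 178) = (-29027 + 0) - 25 = -29027 - 25 = -29052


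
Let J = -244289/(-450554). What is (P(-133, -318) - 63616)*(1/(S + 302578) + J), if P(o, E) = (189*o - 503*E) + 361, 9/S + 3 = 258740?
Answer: 684313202856399245193/17636513709221615 ≈ 38801.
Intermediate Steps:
S = 9/258737 (S = 9/(-3 + 258740) = 9/258737 ≈ 3.4784e-5)
J = 244289/450554 (J = -244289*(-1/450554) = 244289/450554 ≈ 0.54220)
P(o, E) = 361 - 503*E + 189*o (P(o, E) = (-503*E + 189*o) + 361 = 361 - 503*E + 189*o)
(P(-133, -318) - 63616)*(1/(S + 302578) + J) = ((361 - 503*(-318) + 189*(-133)) - 63616)*(1/(9/258737 + 302578) + 244289/450554) = ((361 + 159954 - 25137) - 63616)*(1/(78288123995/258737) + 244289/450554) = (135178 - 63616)*(258737/78288123995 + 244289/450554) = 71562*(19125044097604853/35273027418443230) = 684313202856399245193/17636513709221615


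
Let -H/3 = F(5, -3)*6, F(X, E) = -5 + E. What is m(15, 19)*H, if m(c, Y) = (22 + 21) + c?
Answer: 8352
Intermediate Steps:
m(c, Y) = 43 + c
H = 144 (H = -3*(-5 - 3)*6 = -(-24)*6 = -3*(-48) = 144)
m(15, 19)*H = (43 + 15)*144 = 58*144 = 8352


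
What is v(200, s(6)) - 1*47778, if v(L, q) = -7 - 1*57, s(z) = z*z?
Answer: -47842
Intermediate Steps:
s(z) = z²
v(L, q) = -64 (v(L, q) = -7 - 57 = -64)
v(200, s(6)) - 1*47778 = -64 - 1*47778 = -64 - 47778 = -47842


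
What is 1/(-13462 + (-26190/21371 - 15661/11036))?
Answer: -235850356/3175641216543 ≈ -7.4269e-5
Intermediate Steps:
1/(-13462 + (-26190/21371 - 15661/11036)) = 1/(-13462 - 623724071/235850356) = 1/(-3175641216543/235850356) = -235850356/3175641216543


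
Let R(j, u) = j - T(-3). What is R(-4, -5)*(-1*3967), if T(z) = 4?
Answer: 31736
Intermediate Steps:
R(j, u) = -4 + j (R(j, u) = j - 1*4 = j - 4 = -4 + j)
R(-4, -5)*(-1*3967) = (-4 - 4)*(-1*3967) = -8*(-3967) = 31736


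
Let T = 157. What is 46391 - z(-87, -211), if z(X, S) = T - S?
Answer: 46023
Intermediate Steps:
z(X, S) = 157 - S
46391 - z(-87, -211) = 46391 - (157 - 1*(-211)) = 46391 - (157 + 211) = 46391 - 1*368 = 46391 - 368 = 46023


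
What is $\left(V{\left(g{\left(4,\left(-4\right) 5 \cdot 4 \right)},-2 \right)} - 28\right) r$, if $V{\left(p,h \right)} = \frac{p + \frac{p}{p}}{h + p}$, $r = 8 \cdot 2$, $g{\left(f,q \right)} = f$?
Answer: $-408$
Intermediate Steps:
$r = 16$
$V{\left(p,h \right)} = \frac{1 + p}{h + p}$ ($V{\left(p,h \right)} = \frac{p + 1}{h + p} = \frac{1 + p}{h + p}$)
$\left(V{\left(g{\left(4,\left(-4\right) 5 \cdot 4 \right)},-2 \right)} - 28\right) r = \left(\frac{1 + 4}{-2 + 4} - 28\right) 16 = \left(\frac{1}{2} \cdot 5 - 28\right) 16 = \left(\frac{5}{2} - 28\right) 16 = \left(- \frac{51}{2}\right) 16 = -408$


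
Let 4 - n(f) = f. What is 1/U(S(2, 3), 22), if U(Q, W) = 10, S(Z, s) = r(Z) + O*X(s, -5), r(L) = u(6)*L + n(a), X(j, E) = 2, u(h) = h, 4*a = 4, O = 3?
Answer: ⅒ ≈ 0.10000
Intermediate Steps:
a = 1 (a = (¼)*4 = 1)
n(f) = 4 - f
r(L) = 3 + 6*L (r(L) = 6*L + (4 - 1*1) = 6*L + (4 - 1) = 6*L + 3 = 3 + 6*L)
S(Z, s) = 9 + 6*Z (S(Z, s) = (3 + 6*Z) + 3*2 = (3 + 6*Z) + 6 = 9 + 6*Z)
1/U(S(2, 3), 22) = 1/10 = ⅒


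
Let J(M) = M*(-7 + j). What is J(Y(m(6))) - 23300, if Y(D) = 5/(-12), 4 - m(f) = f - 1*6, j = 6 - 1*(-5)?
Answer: -69905/3 ≈ -23302.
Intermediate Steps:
j = 11 (j = 6 + 5 = 11)
m(f) = 10 - f (m(f) = 4 - (f - 1*6) = 4 - (f - 6) = 4 - (-6 + f) = 4 + (6 - f) = 10 - f)
Y(D) = -5/12 (Y(D) = 5*(-1/12) = -5/12)
J(M) = 4*M (J(M) = M*(-7 + 11) = M*4 = 4*M)
J(Y(m(6))) - 23300 = 4*(-5/12) - 23300 = -5/3 - 23300 = -69905/3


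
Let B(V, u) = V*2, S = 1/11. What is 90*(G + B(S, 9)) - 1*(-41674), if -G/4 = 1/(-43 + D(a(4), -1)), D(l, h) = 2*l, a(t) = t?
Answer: 3210950/77 ≈ 41701.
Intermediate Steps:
S = 1/11 ≈ 0.090909
G = 4/35 (G = -4/(-43 + 2*4) = -4/(-43 + 8) = -4/(-35) = -4*(-1/35) = 4/35 ≈ 0.11429)
B(V, u) = 2*V
90*(G + B(S, 9)) - 1*(-41674) = 90*(4/35 + 2*(1/11)) - 1*(-41674) = 90*(4/35 + 2/11) + 41674 = 90*(114/385) + 41674 = 2052/77 + 41674 = 3210950/77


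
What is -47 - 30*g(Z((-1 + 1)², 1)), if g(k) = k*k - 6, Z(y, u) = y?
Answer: 133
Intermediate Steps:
g(k) = -6 + k² (g(k) = k² - 6 = -6 + k²)
-47 - 30*g(Z((-1 + 1)², 1)) = -47 - 30*(-6 + ((-1 + 1)²)²) = -47 - 30*(-6 + (0²)²) = -47 - 30*(-6 + 0²) = -47 - 30*(-6 + 0) = -47 - 30*(-6) = -47 + 180 = 133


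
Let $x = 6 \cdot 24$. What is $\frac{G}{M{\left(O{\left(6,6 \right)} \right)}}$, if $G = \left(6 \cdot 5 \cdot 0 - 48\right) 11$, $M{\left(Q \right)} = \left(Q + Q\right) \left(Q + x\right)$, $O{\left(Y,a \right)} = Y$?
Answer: $- \frac{22}{75} \approx -0.29333$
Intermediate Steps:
$x = 144$
$M{\left(Q \right)} = 2 Q \left(144 + Q\right)$ ($M{\left(Q \right)} = \left(Q + Q\right) \left(Q + 144\right) = 2 Q \left(144 + Q\right)$)
$G = -528$ ($G = \left(30 \cdot 0 - 48\right) 11 = \left(0 - 48\right) 11 = \left(-48\right) 11 = -528$)
$\frac{G}{M{\left(O{\left(6,6 \right)} \right)}} = - \frac{528}{2 \cdot 6 \left(144 + 6\right)} = - \frac{528}{2 \cdot 6 \cdot 150} = - \frac{528}{1800} = \left(-528\right) \frac{1}{1800} = - \frac{22}{75}$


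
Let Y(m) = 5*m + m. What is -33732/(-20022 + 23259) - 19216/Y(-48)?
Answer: 1093487/19422 ≈ 56.301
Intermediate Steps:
Y(m) = 6*m
-33732/(-20022 + 23259) - 19216/Y(-48) = -33732/(-20022 + 23259) - 19216/(6*(-48)) = -33732/3237 - 19216/(-288) = -33732*1/3237 - 19216*(-1/288) = -11244/1079 + 1201/18 = 1093487/19422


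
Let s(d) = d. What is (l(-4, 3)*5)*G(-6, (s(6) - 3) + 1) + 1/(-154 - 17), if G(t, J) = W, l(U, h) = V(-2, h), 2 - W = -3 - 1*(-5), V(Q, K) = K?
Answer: -1/171 ≈ -0.0058480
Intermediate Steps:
W = 0 (W = 2 - (-3 - 1*(-5)) = 2 - (-3 + 5) = 2 - 1*2 = 2 - 2 = 0)
l(U, h) = h
G(t, J) = 0
(l(-4, 3)*5)*G(-6, (s(6) - 3) + 1) + 1/(-154 - 17) = (3*5)*0 + 1/(-154 - 17) = 15*0 + 1/(-171) = 0 - 1/171 = -1/171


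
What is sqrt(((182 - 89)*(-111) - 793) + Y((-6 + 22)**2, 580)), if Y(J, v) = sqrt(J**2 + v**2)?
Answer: 2*sqrt(-2779 + sqrt(25121)) ≈ 102.38*I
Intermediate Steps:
sqrt(((182 - 89)*(-111) - 793) + Y((-6 + 22)**2, 580)) = sqrt(((182 - 89)*(-111) - 793) + sqrt(((-6 + 22)**2)**2 + 580**2)) = sqrt((93*(-111) - 793) + sqrt((16**2)**2 + 336400)) = sqrt((-10323 - 793) + sqrt(256**2 + 336400)) = sqrt(-11116 + sqrt(65536 + 336400)) = sqrt(-11116 + sqrt(401936)) = sqrt(-11116 + 4*sqrt(25121))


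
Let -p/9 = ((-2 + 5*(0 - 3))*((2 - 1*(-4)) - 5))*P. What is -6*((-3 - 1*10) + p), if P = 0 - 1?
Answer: 996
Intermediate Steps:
P = -1
p = -153 (p = -9*(-2 + 5*(0 - 3))*((2 - 1*(-4)) - 5)*(-1) = -9*(-2 + 5*(-3))*((2 + 4) - 5)*(-1) = -9*(-2 - 15)*(6 - 5)*(-1) = -9*(-17*1)*(-1) = -(-153)*(-1) = -9*17 = -153)
-6*((-3 - 1*10) + p) = -6*((-3 - 1*10) - 153) = -6*((-3 - 10) - 153) = -6*(-13 - 153) = -6*(-166) = 996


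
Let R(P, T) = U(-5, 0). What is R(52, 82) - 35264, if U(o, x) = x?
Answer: -35264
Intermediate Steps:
R(P, T) = 0
R(52, 82) - 35264 = 0 - 35264 = -35264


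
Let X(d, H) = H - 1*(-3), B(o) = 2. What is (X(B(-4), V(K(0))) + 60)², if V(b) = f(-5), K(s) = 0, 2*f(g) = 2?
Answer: 4096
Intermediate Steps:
f(g) = 1 (f(g) = (½)*2 = 1)
V(b) = 1
X(d, H) = 3 + H (X(d, H) = H + 3 = 3 + H)
(X(B(-4), V(K(0))) + 60)² = ((3 + 1) + 60)² = (4 + 60)² = 64² = 4096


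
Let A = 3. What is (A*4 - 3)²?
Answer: 81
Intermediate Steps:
(A*4 - 3)² = (3*4 - 3)² = (12 - 3)² = 9² = 81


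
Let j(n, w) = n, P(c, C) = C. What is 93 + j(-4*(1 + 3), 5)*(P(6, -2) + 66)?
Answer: -931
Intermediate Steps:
93 + j(-4*(1 + 3), 5)*(P(6, -2) + 66) = 93 + (-4*(1 + 3))*(-2 + 66) = 93 - 4*4*64 = 93 - 16*64 = 93 - 1024 = -931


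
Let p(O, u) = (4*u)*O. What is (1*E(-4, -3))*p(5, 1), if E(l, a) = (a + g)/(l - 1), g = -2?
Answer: 20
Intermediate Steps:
E(l, a) = (-2 + a)/(-1 + l) (E(l, a) = (a - 2)/(l - 1) = (-2 + a)/(-1 + l))
p(O, u) = 4*O*u
(1*E(-4, -3))*p(5, 1) = (1*((-2 - 3)/(-1 - 4)))*(4*5*1) = (1*(-5/(-5)))*20 = (1*(-1/5*(-5)))*20 = (1*1)*20 = 1*20 = 20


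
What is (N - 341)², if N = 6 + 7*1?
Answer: 107584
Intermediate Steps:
N = 13 (N = 6 + 7 = 13)
(N - 341)² = (13 - 341)² = (-328)² = 107584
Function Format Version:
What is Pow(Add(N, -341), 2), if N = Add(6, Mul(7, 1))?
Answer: 107584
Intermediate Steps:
N = 13 (N = Add(6, 7) = 13)
Pow(Add(N, -341), 2) = Pow(Add(13, -341), 2) = Pow(-328, 2) = 107584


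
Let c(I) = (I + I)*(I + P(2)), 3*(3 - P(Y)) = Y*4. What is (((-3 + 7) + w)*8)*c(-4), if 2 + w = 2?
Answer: 2816/3 ≈ 938.67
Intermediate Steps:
w = 0 (w = -2 + 2 = 0)
P(Y) = 3 - 4*Y/3 (P(Y) = 3 - Y*4/3 = 3 - 4*Y/3)
c(I) = 2*I*(1/3 + I) (c(I) = (I + I)*(I + (3 - 4/3*2)) = (2*I)*(I + (3 - 8/3)) = (2*I)*(I + 1/3) = (2*I)*(1/3 + I) = 2*I*(1/3 + I))
(((-3 + 7) + w)*8)*c(-4) = (((-3 + 7) + 0)*8)*((2/3)*(-4)*(1 + 3*(-4))) = ((4 + 0)*8)*((2/3)*(-4)*(1 - 12)) = (4*8)*((2/3)*(-4)*(-11)) = 32*(88/3) = 2816/3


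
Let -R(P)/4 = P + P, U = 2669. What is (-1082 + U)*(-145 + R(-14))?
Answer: -52371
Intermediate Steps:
R(P) = -8*P (R(P) = -4*(P + P) = -8*P)
(-1082 + U)*(-145 + R(-14)) = (-1082 + 2669)*(-145 - 8*(-14)) = 1587*(-145 + 112) = 1587*(-33) = -52371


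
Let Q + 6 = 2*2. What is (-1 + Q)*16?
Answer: -48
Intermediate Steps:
Q = -2 (Q = -6 + 2*2 = -6 + 4 = -2)
(-1 + Q)*16 = (-1 - 2)*16 = -3*16 = -48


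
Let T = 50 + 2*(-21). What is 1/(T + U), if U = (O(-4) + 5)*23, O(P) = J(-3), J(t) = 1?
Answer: 1/146 ≈ 0.0068493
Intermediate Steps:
O(P) = 1
T = 8 (T = 50 - 42 = 8)
U = 138 (U = (1 + 5)*23 = 6*23 = 138)
1/(T + U) = 1/(8 + 138) = 1/146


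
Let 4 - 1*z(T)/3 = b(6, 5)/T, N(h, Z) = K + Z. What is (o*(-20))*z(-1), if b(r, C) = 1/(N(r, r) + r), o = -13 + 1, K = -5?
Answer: 20880/7 ≈ 2982.9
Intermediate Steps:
N(h, Z) = -5 + Z
o = -12
b(r, C) = 1/(-5 + 2*r) (b(r, C) = 1/((-5 + r) + r) = 1/(-5 + 2*r))
z(T) = 12 - 3/(7*T) (z(T) = 12 - 3/((-5 + 2*6)*T) = 12 - 3/((-5 + 12)*T) = 12 - 3/(7*T))
(o*(-20))*z(-1) = (-12*(-20))*(12 - 3/7/(-1)) = 240*(12 - 3/7*(-1)) = 240*(12 + 3/7) = 240*(87/7) = 20880/7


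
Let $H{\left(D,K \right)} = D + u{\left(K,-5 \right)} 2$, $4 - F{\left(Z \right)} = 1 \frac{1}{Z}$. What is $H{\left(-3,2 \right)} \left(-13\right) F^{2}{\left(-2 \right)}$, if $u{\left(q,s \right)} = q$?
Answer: $- \frac{1053}{4} \approx -263.25$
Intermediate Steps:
$F{\left(Z \right)} = 4 - \frac{1}{Z}$ ($F{\left(Z \right)} = 4 - 1 \frac{1}{Z} = 4 - \frac{1}{Z}$)
$H{\left(D,K \right)} = D + 2 K$ ($H{\left(D,K \right)} = D + K 2 = D + 2 K$)
$H{\left(-3,2 \right)} \left(-13\right) F^{2}{\left(-2 \right)} = \left(-3 + 2 \cdot 2\right) \left(-13\right) \left(4 - \frac{1}{-2}\right)^{2} = \left(-3 + 4\right) \left(-13\right) \left(4 - - \frac{1}{2}\right)^{2} = 1 \left(-13\right) \left(4 + \frac{1}{2}\right)^{2} = - 13 \left(\frac{9}{2}\right)^{2} = \left(-13\right) \frac{81}{4} = - \frac{1053}{4}$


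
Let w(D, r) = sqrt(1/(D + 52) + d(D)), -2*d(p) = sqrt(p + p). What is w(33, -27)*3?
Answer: 3*sqrt(340 - 14450*sqrt(66))/170 ≈ 6.0376*I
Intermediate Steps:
d(p) = -sqrt(2)*sqrt(p)/2 (d(p) = -sqrt(p + p)/2 = -sqrt(2)*sqrt(p)/2)
w(D, r) = sqrt(1/(52 + D) - sqrt(2)*sqrt(D)/2) (w(D, r) = sqrt(1/(D + 52) - sqrt(2)*sqrt(D)/2) = sqrt(1/(52 + D) - sqrt(2)*sqrt(D)/2))
w(33, -27)*3 = (sqrt(2)*sqrt(2/(52 + 33) - sqrt(2)*sqrt(33))/2)*3 = (sqrt(2)*sqrt(2/85 - sqrt(66))/2)*3 = 3*sqrt(2)*sqrt(2/85 - sqrt(66))/2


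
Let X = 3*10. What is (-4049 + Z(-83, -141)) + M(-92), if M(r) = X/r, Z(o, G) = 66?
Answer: -183233/46 ≈ -3983.3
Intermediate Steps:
X = 30
M(r) = 30/r
(-4049 + Z(-83, -141)) + M(-92) = (-4049 + 66) + 30/(-92) = -3983 + 30*(-1/92) = -3983 - 15/46 = -183233/46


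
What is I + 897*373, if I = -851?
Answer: 333730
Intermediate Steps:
I + 897*373 = -851 + 897*373 = -851 + 334581 = 333730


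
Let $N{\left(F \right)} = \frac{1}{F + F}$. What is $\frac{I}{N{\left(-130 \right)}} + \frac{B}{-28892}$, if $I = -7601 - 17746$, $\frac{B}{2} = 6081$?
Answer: $\frac{95202312039}{14446} \approx 6.5902 \cdot 10^{6}$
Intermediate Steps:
$N{\left(F \right)} = \frac{1}{2 F}$
$B = 12162$ ($B = 2 \cdot 6081 = 12162$)
$I = -25347$
$\frac{I}{N{\left(-130 \right)}} + \frac{B}{-28892} = - \frac{25347}{\frac{1}{2} \frac{1}{-130}} + \frac{12162}{-28892} = - \frac{25347}{\frac{1}{2} \left(- \frac{1}{130}\right)} + 12162 \left(- \frac{1}{28892}\right) = - \frac{25347}{- \frac{1}{260}} - \frac{6081}{14446} = \left(-25347\right) \left(-260\right) - \frac{6081}{14446} = 6590220 - \frac{6081}{14446} = \frac{95202312039}{14446}$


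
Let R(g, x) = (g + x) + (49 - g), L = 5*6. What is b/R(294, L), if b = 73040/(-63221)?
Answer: -73040/4994459 ≈ -0.014624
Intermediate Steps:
L = 30
R(g, x) = 49 + x
b = -73040/63221 (b = 73040*(-1/63221) = -73040/63221 ≈ -1.1553)
b/R(294, L) = -73040/(63221*(49 + 30)) = -73040/63221/79 = -73040/63221*1/79 = -73040/4994459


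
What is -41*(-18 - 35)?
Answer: 2173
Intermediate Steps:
-41*(-18 - 35) = -41*(-53) = 2173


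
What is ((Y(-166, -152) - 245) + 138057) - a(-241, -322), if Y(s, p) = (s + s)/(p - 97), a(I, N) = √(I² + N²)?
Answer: 413440/3 - √161765 ≈ 1.3741e+5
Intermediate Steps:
Y(s, p) = 2*s/(-97 + p) (Y(s, p) = (2*s)/(-97 + p) = 2*s/(-97 + p))
((Y(-166, -152) - 245) + 138057) - a(-241, -322) = ((2*(-166)/(-97 - 152) - 245) + 138057) - √((-241)² + (-322)²) = ((2*(-166)/(-249) - 245) + 138057) - √(58081 + 103684) = ((2*(-166)*(-1/249) - 245) + 138057) - √161765 = ((4/3 - 245) + 138057) - √161765 = (-731/3 + 138057) - √161765 = 413440/3 - √161765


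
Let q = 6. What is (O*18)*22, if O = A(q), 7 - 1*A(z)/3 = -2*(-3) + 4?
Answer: -3564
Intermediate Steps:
A(z) = -9 (A(z) = 21 - 3*(-2*(-3) + 4) = 21 - 3*(6 + 4) = 21 - 3*10 = 21 - 30 = -9)
O = -9
(O*18)*22 = -9*18*22 = -162*22 = -3564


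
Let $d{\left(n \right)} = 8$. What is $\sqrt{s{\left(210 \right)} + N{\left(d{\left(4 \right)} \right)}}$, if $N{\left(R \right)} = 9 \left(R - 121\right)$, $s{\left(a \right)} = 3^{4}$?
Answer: $6 i \sqrt{26} \approx 30.594 i$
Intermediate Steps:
$s{\left(a \right)} = 81$
$N{\left(R \right)} = -1089 + 9 R$ ($N{\left(R \right)} = 9 \left(R - 121\right) = 9 \left(-121 + R\right) = -1089 + 9 R$)
$\sqrt{s{\left(210 \right)} + N{\left(d{\left(4 \right)} \right)}} = \sqrt{81 + \left(-1089 + 9 \cdot 8\right)} = \sqrt{81 + \left(-1089 + 72\right)} = \sqrt{81 - 1017} = \sqrt{-936} = 6 i \sqrt{26}$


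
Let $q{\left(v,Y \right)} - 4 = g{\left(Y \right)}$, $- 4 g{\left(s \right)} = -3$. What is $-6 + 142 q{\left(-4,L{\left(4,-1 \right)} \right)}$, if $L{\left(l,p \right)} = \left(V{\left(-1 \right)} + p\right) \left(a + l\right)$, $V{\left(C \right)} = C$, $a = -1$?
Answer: $\frac{1337}{2} \approx 668.5$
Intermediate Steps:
$g{\left(s \right)} = \frac{3}{4}$ ($g{\left(s \right)} = \left(- \frac{1}{4}\right) \left(-3\right) = \frac{3}{4}$)
$L{\left(l,p \right)} = \left(-1 + l\right) \left(-1 + p\right)$ ($L{\left(l,p \right)} = \left(-1 + p\right) \left(-1 + l\right) = \left(-1 + l\right) \left(-1 + p\right)$)
$q{\left(v,Y \right)} = \frac{19}{4}$ ($q{\left(v,Y \right)} = 4 + \frac{3}{4} = \frac{19}{4}$)
$-6 + 142 q{\left(-4,L{\left(4,-1 \right)} \right)} = -6 + 142 \cdot \frac{19}{4} = -6 + \frac{1349}{2} = \frac{1337}{2}$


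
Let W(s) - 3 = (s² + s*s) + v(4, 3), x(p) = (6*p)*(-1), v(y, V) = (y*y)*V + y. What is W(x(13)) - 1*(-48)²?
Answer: 9919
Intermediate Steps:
v(y, V) = y + V*y² (v(y, V) = y²*V + y = V*y² + y = y + V*y²)
x(p) = -6*p
W(s) = 55 + 2*s² (W(s) = 3 + ((s² + s*s) + 4*(1 + 3*4)) = 3 + ((s² + s²) + 4*(1 + 12)) = 3 + (2*s² + 4*13) = 3 + (2*s² + 52) = 3 + (52 + 2*s²) = 55 + 2*s²)
W(x(13)) - 1*(-48)² = (55 + 2*(-6*13)²) - 1*(-48)² = (55 + 2*(-78)²) - 1*2304 = (55 + 2*6084) - 2304 = (55 + 12168) - 2304 = 12223 - 2304 = 9919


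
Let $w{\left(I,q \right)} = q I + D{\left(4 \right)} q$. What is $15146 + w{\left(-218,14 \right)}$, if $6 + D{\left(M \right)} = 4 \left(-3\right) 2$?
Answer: $11674$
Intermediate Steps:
$D{\left(M \right)} = -30$ ($D{\left(M \right)} = -6 + 4 \left(-3\right) 2 = -6 - 24 = -30$)
$w{\left(I,q \right)} = - 30 q + I q$ ($w{\left(I,q \right)} = q I - 30 q = I q - 30 q = - 30 q + I q$)
$15146 + w{\left(-218,14 \right)} = 15146 + 14 \left(-30 - 218\right) = 15146 + 14 \left(-248\right) = 15146 - 3472 = 11674$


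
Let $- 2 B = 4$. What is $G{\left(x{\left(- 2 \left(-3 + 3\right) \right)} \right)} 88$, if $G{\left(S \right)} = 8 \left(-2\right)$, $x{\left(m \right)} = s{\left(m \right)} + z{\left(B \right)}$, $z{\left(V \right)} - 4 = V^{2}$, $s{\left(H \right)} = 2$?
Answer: $-1408$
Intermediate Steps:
$B = -2$ ($B = \left(- \frac{1}{2}\right) 4 = -2$)
$z{\left(V \right)} = 4 + V^{2}$
$x{\left(m \right)} = 10$ ($x{\left(m \right)} = 2 + \left(4 + \left(-2\right)^{2}\right) = 2 + \left(4 + 4\right) = 2 + 8 = 10$)
$G{\left(S \right)} = -16$
$G{\left(x{\left(- 2 \left(-3 + 3\right) \right)} \right)} 88 = \left(-16\right) 88 = -1408$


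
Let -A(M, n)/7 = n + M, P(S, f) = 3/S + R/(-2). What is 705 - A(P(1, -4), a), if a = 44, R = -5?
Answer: 2103/2 ≈ 1051.5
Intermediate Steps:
P(S, f) = 5/2 + 3/S (P(S, f) = 3/S - 5/(-2) = 3/S - 5*(-½) = 3/S + 5/2 = 5/2 + 3/S)
A(M, n) = -7*M - 7*n (A(M, n) = -7*(n + M) = -7*(M + n) = -7*M - 7*n)
705 - A(P(1, -4), a) = 705 - (-7*(5/2 + 3/1) - 7*44) = 705 - (-7*(5/2 + 3*1) - 308) = 705 - (-7*(5/2 + 3) - 308) = 705 - (-7*11/2 - 308) = 705 - (-77/2 - 308) = 705 - 1*(-693/2) = 705 + 693/2 = 2103/2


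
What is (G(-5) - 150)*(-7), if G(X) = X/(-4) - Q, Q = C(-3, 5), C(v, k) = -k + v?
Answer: 3941/4 ≈ 985.25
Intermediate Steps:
C(v, k) = v - k
Q = -8 (Q = -3 - 1*5 = -3 - 5 = -8)
G(X) = 8 - X/4 (G(X) = X/(-4) - 1*(-8) = X*(-1/4) + 8 = -X/4 + 8 = 8 - X/4)
(G(-5) - 150)*(-7) = ((8 - 1/4*(-5)) - 150)*(-7) = ((8 + 5/4) - 150)*(-7) = (37/4 - 150)*(-7) = -563/4*(-7) = 3941/4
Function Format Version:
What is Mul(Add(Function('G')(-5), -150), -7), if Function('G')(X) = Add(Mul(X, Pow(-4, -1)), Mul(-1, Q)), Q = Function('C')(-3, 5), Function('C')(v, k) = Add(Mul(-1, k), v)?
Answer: Rational(3941, 4) ≈ 985.25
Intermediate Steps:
Function('C')(v, k) = Add(v, Mul(-1, k))
Q = -8 (Q = Add(-3, Mul(-1, 5)) = Add(-3, -5) = -8)
Function('G')(X) = Add(8, Mul(Rational(-1, 4), X)) (Function('G')(X) = Add(Mul(X, Pow(-4, -1)), Mul(-1, -8)) = Add(Mul(X, Rational(-1, 4)), 8) = Add(Mul(Rational(-1, 4), X), 8) = Add(8, Mul(Rational(-1, 4), X)))
Mul(Add(Function('G')(-5), -150), -7) = Mul(Add(Add(8, Mul(Rational(-1, 4), -5)), -150), -7) = Mul(Add(Add(8, Rational(5, 4)), -150), -7) = Mul(Add(Rational(37, 4), -150), -7) = Mul(Rational(-563, 4), -7) = Rational(3941, 4)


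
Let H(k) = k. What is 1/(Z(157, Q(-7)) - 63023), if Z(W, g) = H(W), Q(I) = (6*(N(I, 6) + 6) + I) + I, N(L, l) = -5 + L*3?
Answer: -1/62866 ≈ -1.5907e-5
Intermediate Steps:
N(L, l) = -5 + 3*L
Q(I) = 6 + 20*I (Q(I) = (6*((-5 + 3*I) + 6) + I) + I = (6*(1 + 3*I) + I) + I = ((6 + 18*I) + I) + I = (6 + 19*I) + I = 6 + 20*I)
Z(W, g) = W
1/(Z(157, Q(-7)) - 63023) = 1/(157 - 63023) = 1/(-62866) = -1/62866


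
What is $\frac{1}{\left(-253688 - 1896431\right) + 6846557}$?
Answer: $\frac{1}{4696438} \approx 2.1293 \cdot 10^{-7}$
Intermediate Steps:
$\frac{1}{\left(-253688 - 1896431\right) + 6846557} = \frac{1}{-2150119 + 6846557} = \frac{1}{4696438}$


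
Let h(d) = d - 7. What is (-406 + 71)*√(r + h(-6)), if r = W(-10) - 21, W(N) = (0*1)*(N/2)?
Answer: -335*I*√34 ≈ -1953.4*I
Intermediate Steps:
h(d) = -7 + d
W(N) = 0 (W(N) = 0*(N*(½)) = 0*(N/2) = 0)
r = -21 (r = 0 - 21 = -21)
(-406 + 71)*√(r + h(-6)) = (-406 + 71)*√(-21 + (-7 - 6)) = -335*√(-21 - 13) = -335*I*√34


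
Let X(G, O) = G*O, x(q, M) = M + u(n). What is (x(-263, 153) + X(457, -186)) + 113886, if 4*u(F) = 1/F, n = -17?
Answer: 1974515/68 ≈ 29037.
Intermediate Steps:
u(F) = 1/(4*F)
x(q, M) = -1/68 + M (x(q, M) = M + (¼)/(-17) = M + (¼)*(-1/17) = M - 1/68 = -1/68 + M)
(x(-263, 153) + X(457, -186)) + 113886 = ((-1/68 + 153) + 457*(-186)) + 113886 = (10403/68 - 85002) + 113886 = -5769733/68 + 113886 = 1974515/68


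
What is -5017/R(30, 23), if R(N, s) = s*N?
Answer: -5017/690 ≈ -7.2710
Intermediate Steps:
R(N, s) = N*s
-5017/R(30, 23) = -5017/(30*23) = -5017/690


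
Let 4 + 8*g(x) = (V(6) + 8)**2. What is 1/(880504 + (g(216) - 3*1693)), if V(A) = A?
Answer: 1/875449 ≈ 1.1423e-6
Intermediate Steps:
g(x) = 24 (g(x) = -1/2 + (6 + 8)**2/8 = -1/2 + (1/8)*14**2 = -1/2 + (1/8)*196 = -1/2 + 49/2 = 24)
1/(880504 + (g(216) - 3*1693)) = 1/(880504 + (24 - 3*1693)) = 1/(880504 + (24 - 5079)) = 1/(880504 - 5055) = 1/875449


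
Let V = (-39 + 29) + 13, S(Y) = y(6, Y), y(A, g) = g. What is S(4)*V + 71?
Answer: 83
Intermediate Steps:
S(Y) = Y
V = 3 (V = -10 + 13 = 3)
S(4)*V + 71 = 4*3 + 71 = 12 + 71 = 83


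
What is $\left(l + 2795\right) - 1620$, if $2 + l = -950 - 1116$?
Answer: $-893$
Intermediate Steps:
$l = -2068$ ($l = -2 - 2066 = -2068$)
$\left(l + 2795\right) - 1620 = \left(-2068 + 2795\right) - 1620 = 727 - 1620 = -893$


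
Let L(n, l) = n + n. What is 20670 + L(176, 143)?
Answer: 21022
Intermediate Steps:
L(n, l) = 2*n
20670 + L(176, 143) = 20670 + 2*176 = 20670 + 352 = 21022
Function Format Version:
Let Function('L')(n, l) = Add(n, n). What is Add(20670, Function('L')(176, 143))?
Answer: 21022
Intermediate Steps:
Function('L')(n, l) = Mul(2, n)
Add(20670, Function('L')(176, 143)) = Add(20670, Mul(2, 176)) = Add(20670, 352) = 21022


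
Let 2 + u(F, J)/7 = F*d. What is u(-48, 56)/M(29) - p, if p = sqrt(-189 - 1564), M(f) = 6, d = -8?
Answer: 1337/3 - I*sqrt(1753) ≈ 445.67 - 41.869*I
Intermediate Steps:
u(F, J) = -14 - 56*F (u(F, J) = -14 + 7*(F*(-8)) = -14 + 7*(-8*F) = -14 - 56*F)
p = I*sqrt(1753) (p = sqrt(-1753) = I*sqrt(1753) ≈ 41.869*I)
u(-48, 56)/M(29) - p = (-14 - 56*(-48))/6 - I*sqrt(1753) = (-14 + 2688)*(1/6) - I*sqrt(1753) = 2674*(1/6) - I*sqrt(1753) = 1337/3 - I*sqrt(1753)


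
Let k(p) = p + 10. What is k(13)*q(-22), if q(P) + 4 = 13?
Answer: 207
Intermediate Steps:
k(p) = 10 + p
q(P) = 9 (q(P) = -4 + 13 = 9)
k(13)*q(-22) = (10 + 13)*9 = 23*9 = 207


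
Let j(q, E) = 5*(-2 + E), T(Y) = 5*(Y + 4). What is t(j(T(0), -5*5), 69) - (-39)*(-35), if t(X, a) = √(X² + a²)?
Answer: -1365 + 3*√2554 ≈ -1213.4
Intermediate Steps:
T(Y) = 20 + 5*Y (T(Y) = 5*(4 + Y) = 20 + 5*Y)
j(q, E) = -10 + 5*E
t(j(T(0), -5*5), 69) - (-39)*(-35) = √((-10 + 5*(-5*5))² + 69²) - (-39)*(-35) = √((-10 + 5*(-25))² + 4761) - 1*1365 = √((-10 - 125)² + 4761) - 1365 = √((-135)² + 4761) - 1365 = √(18225 + 4761) - 1365 = √22986 - 1365 = 3*√2554 - 1365 = -1365 + 3*√2554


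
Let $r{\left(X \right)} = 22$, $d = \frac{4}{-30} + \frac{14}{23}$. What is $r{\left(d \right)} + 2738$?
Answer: $2760$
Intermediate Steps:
$d = \frac{164}{345}$ ($d = 4 \left(- \frac{1}{30}\right) + 14 \cdot \frac{1}{23} = - \frac{2}{15} + \frac{14}{23} = \frac{164}{345} \approx 0.47536$)
$r{\left(d \right)} + 2738 = 22 + 2738 = 2760$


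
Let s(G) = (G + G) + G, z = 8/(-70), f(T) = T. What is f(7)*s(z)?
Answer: -12/5 ≈ -2.4000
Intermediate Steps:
z = -4/35 (z = 8*(-1/70) = -4/35 ≈ -0.11429)
s(G) = 3*G (s(G) = 2*G + G = 3*G)
f(7)*s(z) = 7*(3*(-4/35)) = 7*(-12/35) = -12/5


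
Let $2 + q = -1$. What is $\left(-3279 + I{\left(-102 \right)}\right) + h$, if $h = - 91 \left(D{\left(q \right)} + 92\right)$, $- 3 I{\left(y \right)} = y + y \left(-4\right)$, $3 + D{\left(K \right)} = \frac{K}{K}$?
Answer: $-11571$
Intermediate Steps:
$q = -3$ ($q = -2 - 1 = -3$)
$D{\left(K \right)} = -2$ ($D{\left(K \right)} = -3 + \frac{K}{K} = -3 + 1 = -2$)
$I{\left(y \right)} = y$ ($I{\left(y \right)} = - \frac{y + y \left(-4\right)}{3} = - \frac{y - 4 y}{3} = - \frac{\left(-3\right) y}{3} = y$)
$h = -8190$ ($h = - 91 \left(-2 + 92\right) = \left(-91\right) 90 = -8190$)
$\left(-3279 + I{\left(-102 \right)}\right) + h = \left(-3279 - 102\right) - 8190 = -3381 - 8190 = -11571$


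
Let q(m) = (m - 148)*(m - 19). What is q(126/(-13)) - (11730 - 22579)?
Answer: 2598131/169 ≈ 15374.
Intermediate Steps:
q(m) = (-148 + m)*(-19 + m)
q(126/(-13)) - (11730 - 22579) = (2812 + (126/(-13))**2 - 21042/(-13)) - (11730 - 22579) = (2812 + (126*(-1/13))**2 - 21042*(-1)/13) - 1*(-10849) = (2812 + (-126/13)**2 - 167*(-126/13)) + 10849 = (2812 + 15876/169 + 21042/13) + 10849 = 764650/169 + 10849 = 2598131/169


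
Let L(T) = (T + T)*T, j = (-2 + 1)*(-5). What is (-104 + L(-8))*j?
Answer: 120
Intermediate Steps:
j = 5 (j = -1*(-5) = 5)
L(T) = 2*T**2 (L(T) = (2*T)*T = 2*T**2)
(-104 + L(-8))*j = (-104 + 2*(-8)**2)*5 = (-104 + 2*64)*5 = (-104 + 128)*5 = 24*5 = 120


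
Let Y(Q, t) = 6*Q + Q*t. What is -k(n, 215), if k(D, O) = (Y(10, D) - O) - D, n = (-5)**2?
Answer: -70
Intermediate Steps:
n = 25
k(D, O) = 60 - O + 9*D (k(D, O) = (10*(6 + D) - O) - D = ((60 + 10*D) - O) - D = (60 - O + 10*D) - D = 60 - O + 9*D)
-k(n, 215) = -(60 - 1*215 + 9*25) = -(60 - 215 + 225) = -1*70 = -70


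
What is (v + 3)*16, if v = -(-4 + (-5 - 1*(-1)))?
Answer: 176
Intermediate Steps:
v = 8 (v = -(-4 + (-5 + 1)) = -(-4 - 4) = -1*(-8) = 8)
(v + 3)*16 = (8 + 3)*16 = 11*16 = 176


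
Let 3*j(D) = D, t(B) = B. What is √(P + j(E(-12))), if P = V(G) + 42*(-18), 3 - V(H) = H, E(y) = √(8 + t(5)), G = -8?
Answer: √(-6705 + 3*√13)/3 ≈ 27.273*I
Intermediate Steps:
E(y) = √13 (E(y) = √(8 + 5) = √13)
V(H) = 3 - H
j(D) = D/3
P = -745 (P = (3 - 1*(-8)) + 42*(-18) = (3 + 8) - 756 = 11 - 756 = -745)
√(P + j(E(-12))) = √(-745 + √13/3)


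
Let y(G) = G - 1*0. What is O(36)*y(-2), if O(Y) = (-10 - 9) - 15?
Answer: 68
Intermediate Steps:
O(Y) = -34 (O(Y) = -19 - 15 = -34)
y(G) = G (y(G) = G + 0 = G)
O(36)*y(-2) = -34*(-2) = 68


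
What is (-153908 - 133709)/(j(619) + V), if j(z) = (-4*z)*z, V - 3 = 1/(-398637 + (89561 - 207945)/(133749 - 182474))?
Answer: 5586520010212097/29769205627572406 ≈ 0.18766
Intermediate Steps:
V = 58270359598/19423469441 (V = 3 + 1/(-398637 + (89561 - 207945)/(133749 - 182474)) = 3 + 1/(-398637 - 118384/(-48725)) = 3 + 1/(-398637 - 118384*(-1/48725)) = 3 + 1/(-398637 + 118384/48725) = 3 + 1/(-19423469441/48725) = 3 - 48725/19423469441 = 58270359598/19423469441 ≈ 3.0000)
j(z) = -4*z²
(-153908 - 133709)/(j(619) + V) = (-153908 - 133709)/(-4*619² + 58270359598/19423469441) = -287617/(-4*383161 + 58270359598/19423469441) = -287617/(-1532644 + 58270359598/19423469441) = -287617/(-29769205627572406/19423469441) = -287617*(-19423469441/29769205627572406) = 5586520010212097/29769205627572406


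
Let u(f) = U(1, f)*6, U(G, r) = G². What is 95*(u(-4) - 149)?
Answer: -13585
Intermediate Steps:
u(f) = 6 (u(f) = 1²*6 = 1*6 = 6)
95*(u(-4) - 149) = 95*(6 - 149) = 95*(-143) = -13585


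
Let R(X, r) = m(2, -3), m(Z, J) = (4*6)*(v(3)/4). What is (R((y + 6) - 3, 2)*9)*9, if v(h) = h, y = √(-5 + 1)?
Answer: 1458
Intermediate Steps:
y = 2*I (y = √(-4) = 2*I ≈ 2.0*I)
m(Z, J) = 18 (m(Z, J) = (4*6)*(3/4) = 24*(3*(¼)) = 24*(¾) = 18)
R(X, r) = 18
(R((y + 6) - 3, 2)*9)*9 = (18*9)*9 = 162*9 = 1458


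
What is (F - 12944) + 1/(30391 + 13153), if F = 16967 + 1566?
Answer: 243367417/43544 ≈ 5589.0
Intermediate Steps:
F = 18533
(F - 12944) + 1/(30391 + 13153) = (18533 - 12944) + 1/(30391 + 13153) = 5589 + 1/43544 = 243367417/43544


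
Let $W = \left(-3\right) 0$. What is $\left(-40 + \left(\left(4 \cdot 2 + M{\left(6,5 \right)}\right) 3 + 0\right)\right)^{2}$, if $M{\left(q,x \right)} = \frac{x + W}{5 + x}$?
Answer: $\frac{841}{4} \approx 210.25$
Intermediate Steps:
$W = 0$
$M{\left(q,x \right)} = \frac{x}{5 + x}$ ($M{\left(q,x \right)} = \frac{x + 0}{5 + x} = \frac{x}{5 + x}$)
$\left(-40 + \left(\left(4 \cdot 2 + M{\left(6,5 \right)}\right) 3 + 0\right)\right)^{2} = \left(-40 + \left(\left(4 \cdot 2 + \frac{5}{5 + 5}\right) 3 + 0\right)\right)^{2} = \left(-40 + \left(\left(8 + \frac{5}{10}\right) 3 + 0\right)\right)^{2} = \left(-40 + \left(\left(8 + 5 \cdot \frac{1}{10}\right) 3 + 0\right)\right)^{2} = \left(-40 + \left(\left(8 + \frac{1}{2}\right) 3 + 0\right)\right)^{2} = \left(-40 + \left(\frac{17}{2} \cdot 3 + 0\right)\right)^{2} = \left(-40 + \left(\frac{51}{2} + 0\right)\right)^{2} = \left(-40 + \frac{51}{2}\right)^{2} = \left(- \frac{29}{2}\right)^{2} = \frac{841}{4}$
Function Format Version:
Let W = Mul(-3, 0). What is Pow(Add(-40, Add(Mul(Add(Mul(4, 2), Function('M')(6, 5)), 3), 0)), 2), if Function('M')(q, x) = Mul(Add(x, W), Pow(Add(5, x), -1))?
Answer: Rational(841, 4) ≈ 210.25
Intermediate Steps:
W = 0
Function('M')(q, x) = Mul(x, Pow(Add(5, x), -1)) (Function('M')(q, x) = Mul(Add(x, 0), Pow(Add(5, x), -1)) = Mul(x, Pow(Add(5, x), -1)))
Pow(Add(-40, Add(Mul(Add(Mul(4, 2), Function('M')(6, 5)), 3), 0)), 2) = Pow(Add(-40, Add(Mul(Add(Mul(4, 2), Mul(5, Pow(Add(5, 5), -1))), 3), 0)), 2) = Pow(Add(-40, Add(Mul(Add(8, Mul(5, Pow(10, -1))), 3), 0)), 2) = Pow(Add(-40, Add(Mul(Add(8, Mul(5, Rational(1, 10))), 3), 0)), 2) = Pow(Add(-40, Add(Mul(Add(8, Rational(1, 2)), 3), 0)), 2) = Pow(Add(-40, Add(Mul(Rational(17, 2), 3), 0)), 2) = Pow(Add(-40, Add(Rational(51, 2), 0)), 2) = Pow(Add(-40, Rational(51, 2)), 2) = Pow(Rational(-29, 2), 2) = Rational(841, 4)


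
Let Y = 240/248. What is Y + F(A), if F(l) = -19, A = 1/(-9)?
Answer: -559/31 ≈ -18.032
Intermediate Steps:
A = -⅑ ≈ -0.11111
Y = 30/31 (Y = 240*(1/248) = 30/31 ≈ 0.96774)
Y + F(A) = 30/31 - 19 = -559/31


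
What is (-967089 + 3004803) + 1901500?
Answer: 3939214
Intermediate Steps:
(-967089 + 3004803) + 1901500 = 2037714 + 1901500 = 3939214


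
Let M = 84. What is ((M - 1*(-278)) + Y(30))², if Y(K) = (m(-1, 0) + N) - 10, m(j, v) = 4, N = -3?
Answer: 124609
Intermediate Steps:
Y(K) = -9 (Y(K) = (4 - 3) - 10 = 1 - 10 = -9)
((M - 1*(-278)) + Y(30))² = ((84 - 1*(-278)) - 9)² = ((84 + 278) - 9)² = (362 - 9)² = 353² = 124609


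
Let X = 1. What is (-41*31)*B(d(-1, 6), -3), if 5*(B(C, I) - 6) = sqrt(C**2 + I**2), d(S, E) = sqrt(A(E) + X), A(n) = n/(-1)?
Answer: -40672/5 ≈ -8134.4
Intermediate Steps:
A(n) = -n (A(n) = n*(-1) = -n)
d(S, E) = sqrt(1 - E) (d(S, E) = sqrt(-E + 1) = sqrt(1 - E))
B(C, I) = 6 + sqrt(C**2 + I**2)/5
(-41*31)*B(d(-1, 6), -3) = (-41*31)*(6 + sqrt((sqrt(1 - 1*6))**2 + (-3)**2)/5) = -1271*(6 + sqrt((sqrt(1 - 6))**2 + 9)/5) = -1271*(6 + sqrt((sqrt(-5))**2 + 9)/5) = -1271*(6 + sqrt((I*sqrt(5))**2 + 9)/5) = -1271*(6 + sqrt(-5 + 9)/5) = -1271*(6 + sqrt(4)/5) = -1271*(6 + (1/5)*2) = -1271*(6 + 2/5) = -1271*32/5 = -40672/5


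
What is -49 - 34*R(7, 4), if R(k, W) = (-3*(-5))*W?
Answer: -2089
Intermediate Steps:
R(k, W) = 15*W
-49 - 34*R(7, 4) = -49 - 510*4 = -49 - 34*60 = -49 - 2040 = -2089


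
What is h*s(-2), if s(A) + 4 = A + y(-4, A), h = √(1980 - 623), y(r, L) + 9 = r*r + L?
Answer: -√1357 ≈ -36.837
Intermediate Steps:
y(r, L) = -9 + L + r² (y(r, L) = -9 + (r*r + L) = -9 + (r² + L) = -9 + (L + r²) = -9 + L + r²)
h = √1357 ≈ 36.837
s(A) = 3 + 2*A (s(A) = -4 + (A + (-9 + A + (-4)²)) = -4 + (A + (-9 + A + 16)) = -4 + (A + (7 + A)) = -4 + (7 + 2*A) = 3 + 2*A)
h*s(-2) = √1357*(3 + 2*(-2)) = √1357*(3 - 4) = √1357*(-1) = -√1357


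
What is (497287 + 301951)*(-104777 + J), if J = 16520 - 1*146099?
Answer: -187306220728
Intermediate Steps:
J = -129579 (J = 16520 - 146099 = -129579)
(497287 + 301951)*(-104777 + J) = (497287 + 301951)*(-104777 - 129579) = 799238*(-234356) = -187306220728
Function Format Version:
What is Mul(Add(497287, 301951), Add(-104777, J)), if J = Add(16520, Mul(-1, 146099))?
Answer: -187306220728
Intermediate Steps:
J = -129579 (J = Add(16520, -146099) = -129579)
Mul(Add(497287, 301951), Add(-104777, J)) = Mul(Add(497287, 301951), Add(-104777, -129579)) = Mul(799238, -234356) = -187306220728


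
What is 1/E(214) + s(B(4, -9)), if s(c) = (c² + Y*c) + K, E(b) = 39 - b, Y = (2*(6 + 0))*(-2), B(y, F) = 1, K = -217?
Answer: -42001/175 ≈ -240.01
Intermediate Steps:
Y = -24 (Y = (2*6)*(-2) = 12*(-2) = -24)
s(c) = -217 + c² - 24*c (s(c) = (c² - 24*c) - 217 = -217 + c² - 24*c)
1/E(214) + s(B(4, -9)) = 1/(39 - 1*214) + (-217 + 1² - 24*1) = 1/(39 - 214) + (-217 + 1 - 24) = 1/(-175) - 240 = -1/175 - 240 = -42001/175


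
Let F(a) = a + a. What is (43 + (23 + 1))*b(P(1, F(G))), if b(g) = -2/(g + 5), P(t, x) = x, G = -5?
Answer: 134/5 ≈ 26.800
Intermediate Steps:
F(a) = 2*a
b(g) = -2/(5 + g)
(43 + (23 + 1))*b(P(1, F(G))) = (43 + (23 + 1))*(-2/(5 + 2*(-5))) = (43 + 24)*(-2/(5 - 10)) = 67*(-2/(-5)) = 67*(-2*(-⅕)) = 67*(⅖) = 134/5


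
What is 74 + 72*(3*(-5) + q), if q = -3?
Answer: -1222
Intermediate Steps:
74 + 72*(3*(-5) + q) = 74 + 72*(3*(-5) - 3) = 74 + 72*(-15 - 3) = 74 + 72*(-18) = 74 - 1296 = -1222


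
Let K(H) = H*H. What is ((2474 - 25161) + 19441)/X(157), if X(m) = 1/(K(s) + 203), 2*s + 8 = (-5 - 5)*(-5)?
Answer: -2090424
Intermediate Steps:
s = 21 (s = -4 + ((-5 - 5)*(-5))/2 = -4 + (-10*(-5))/2 = -4 + (½)*50 = -4 + 25 = 21)
K(H) = H²
X(m) = 1/644 (X(m) = 1/(21² + 203) = 1/(441 + 203) = 1/644)
((2474 - 25161) + 19441)/X(157) = ((2474 - 25161) + 19441)/(1/644) = (-22687 + 19441)*644 = -3246*644 = -2090424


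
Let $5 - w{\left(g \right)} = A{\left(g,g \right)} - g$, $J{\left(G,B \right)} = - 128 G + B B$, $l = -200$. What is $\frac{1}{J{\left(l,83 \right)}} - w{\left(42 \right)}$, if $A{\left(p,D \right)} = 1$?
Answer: $- \frac{1494493}{32489} \approx -46.0$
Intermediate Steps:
$J{\left(G,B \right)} = B^{2} - 128 G$ ($J{\left(G,B \right)} = - 128 G + B^{2} = B^{2} - 128 G$)
$w{\left(g \right)} = 4 + g$ ($w{\left(g \right)} = 5 - \left(1 - g\right) = 5 + \left(-1 + g\right) = 4 + g$)
$\frac{1}{J{\left(l,83 \right)}} - w{\left(42 \right)} = \frac{1}{83^{2} - -25600} - \left(4 + 42\right) = \frac{1}{6889 + 25600} - 46 = \frac{1}{32489} - 46 = - \frac{1494493}{32489}$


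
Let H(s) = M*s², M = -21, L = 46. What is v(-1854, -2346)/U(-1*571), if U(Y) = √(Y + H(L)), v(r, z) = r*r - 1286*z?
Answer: -6454272*I*√45007/45007 ≈ -30423.0*I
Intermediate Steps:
H(s) = -21*s²
v(r, z) = r² - 1286*z
U(Y) = √(-44436 + Y) (U(Y) = √(Y - 21*46²) = √(Y - 21*2116) = √(Y - 44436) = √(-44436 + Y))
v(-1854, -2346)/U(-1*571) = ((-1854)² - 1286*(-2346))/(√(-44436 - 1*571)) = (3437316 + 3016956)/(√(-44436 - 571)) = 6454272/(√(-45007)) = 6454272/((I*√45007)) = 6454272*(-I*√45007/45007) = -6454272*I*√45007/45007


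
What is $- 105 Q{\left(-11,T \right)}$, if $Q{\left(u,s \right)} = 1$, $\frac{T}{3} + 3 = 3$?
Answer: $-105$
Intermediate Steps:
$T = 0$ ($T = -9 + 3 \cdot 3 = -9 + 9 = 0$)
$- 105 Q{\left(-11,T \right)} = \left(-105\right) 1 = -105$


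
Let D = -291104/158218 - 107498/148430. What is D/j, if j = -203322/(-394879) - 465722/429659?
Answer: 2554140629882099150781/566821181298761601400 ≈ 4.5061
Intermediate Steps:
j = -96544710440/169663316261 (j = -203322*(-1/394879) - 465722*1/429659 = 203322/394879 - 465722/429659 = -96544710440/169663316261 ≈ -0.56904)
D = -15054171321/5871074435 (D = -291104*1/158218 - 107498*1/148430 = -145552/79109 - 53749/74215 = -15054171321/5871074435 ≈ -2.5641)
D/j = -15054171321/(5871074435*(-96544710440/169663316261)) = -15054171321/5871074435*(-169663316261/96544710440) = 2554140629882099150781/566821181298761601400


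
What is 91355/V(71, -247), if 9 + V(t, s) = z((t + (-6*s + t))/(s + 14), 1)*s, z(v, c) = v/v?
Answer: -91355/256 ≈ -356.86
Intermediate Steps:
z(v, c) = 1
V(t, s) = -9 + s (V(t, s) = -9 + 1*s = -9 + s)
91355/V(71, -247) = 91355/(-9 - 247) = 91355/(-256) = 91355*(-1/256) = -91355/256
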